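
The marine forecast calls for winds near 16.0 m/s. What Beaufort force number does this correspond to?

16.0 m/s lies in the Beaufort 7 band (near gale, 13.9–17.1 m/s).

Beaufort force 7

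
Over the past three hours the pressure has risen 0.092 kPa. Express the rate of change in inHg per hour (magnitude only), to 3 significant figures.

0.00906 inHg per hour

0.092 kPa / 3 h × 0.2953 inHg/kPa = 0.00906 inHg/h.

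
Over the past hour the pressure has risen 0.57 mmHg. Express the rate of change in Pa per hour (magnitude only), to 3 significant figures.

76.0 Pa per hour

0.57 mmHg / 1 h × 133.322 Pa/mmHg = 76.0 Pa/h.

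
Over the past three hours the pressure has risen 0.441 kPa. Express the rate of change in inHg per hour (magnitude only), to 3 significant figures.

0.441 kPa / 3 h × 0.2953 inHg/kPa = 0.0434 inHg/h.

0.0434 inHg per hour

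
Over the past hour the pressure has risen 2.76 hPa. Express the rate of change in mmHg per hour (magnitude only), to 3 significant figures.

2.76 hPa / 1 h × 0.750062 mmHg/hPa = 2.07 mmHg/h.

2.07 mmHg per hour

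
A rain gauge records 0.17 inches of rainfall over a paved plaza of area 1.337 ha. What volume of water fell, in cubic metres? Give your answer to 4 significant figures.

57.73 cubic metres

Depth: 0.17 in × 25.4 = 4.318 mm.
Area: 1.337 ha = 13370 m².
1 mm over 1 m² is 1 L, so volume = 4.318 × 13370 = 57731.66 L = 57.73 m³.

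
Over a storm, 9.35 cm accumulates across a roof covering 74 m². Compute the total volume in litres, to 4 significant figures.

6919 litres

Depth: 9.35 cm × 10 = 93.5 mm.
1 mm over 1 m² is 1 L, so volume = 93.5 × 74 = 6919 L.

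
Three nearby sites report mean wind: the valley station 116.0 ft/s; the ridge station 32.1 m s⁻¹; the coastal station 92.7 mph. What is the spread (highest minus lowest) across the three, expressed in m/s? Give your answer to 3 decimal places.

9.341 m/s

the valley station: 116.0 ft/s = 35.35680 m/s.
the coastal station: 92.7 mph = 41.44061 m/s.
Spread: 41.44061 − 32.10000 = 9.341 m/s.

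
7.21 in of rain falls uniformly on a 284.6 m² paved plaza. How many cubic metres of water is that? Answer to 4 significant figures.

Depth: 7.21 in × 25.4 = 183.134 mm.
1 mm over 1 m² is 1 L, so volume = 183.134 × 284.6 = 52119.936 L = 52.12 m³.

52.12 cubic metres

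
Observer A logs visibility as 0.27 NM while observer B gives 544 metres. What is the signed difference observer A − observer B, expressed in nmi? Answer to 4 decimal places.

-0.0237 nmi

observer B: 544 m = 0.293737 nmi.
Difference: 0.270000 − 0.293737 = -0.0237 nmi.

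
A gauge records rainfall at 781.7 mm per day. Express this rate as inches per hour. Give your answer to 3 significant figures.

781.7 mm/day × 0.0393701 in/mm × 0.0416667 day/hour = 1.28 in/hour.

1.28 in/hour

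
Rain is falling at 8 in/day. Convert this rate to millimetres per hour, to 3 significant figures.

8.47 mm/hour

8 in/day × 25.4 mm/in × 0.0416667 day/hour = 8.47 mm/hour.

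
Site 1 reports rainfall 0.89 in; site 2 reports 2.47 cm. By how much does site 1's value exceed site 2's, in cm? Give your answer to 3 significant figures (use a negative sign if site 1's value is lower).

site 1: 0.89 in = 2.26060 cm.
Difference: 2.26060 − 2.47000 = -0.209 cm.

-0.209 cm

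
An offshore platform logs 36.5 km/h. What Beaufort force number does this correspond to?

36.5 km/h = 10.1 m/s, which is Beaufort 5 (fresh breeze, 8.0–10.7 m/s).

Beaufort force 5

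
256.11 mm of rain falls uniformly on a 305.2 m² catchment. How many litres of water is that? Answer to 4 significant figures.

1 mm over 1 m² is 1 L, so volume = 256.11 × 305.2 = 78164.772 L ≈ 78160 L.

78160 litres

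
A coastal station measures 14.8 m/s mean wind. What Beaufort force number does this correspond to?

Beaufort force 7

14.8 m/s lies in the Beaufort 7 band (near gale, 13.9–17.1 m/s).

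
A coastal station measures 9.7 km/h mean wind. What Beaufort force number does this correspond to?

9.7 km/h = 2.7 m/s, which is Beaufort 2 (light breeze, 1.6–3.3 m/s).

Beaufort force 2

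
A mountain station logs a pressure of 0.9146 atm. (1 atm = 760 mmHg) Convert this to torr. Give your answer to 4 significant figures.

1 atm = 760 mmHg, so 0.9146 × 760 = 695.1 mmHg.

695.1 mmHg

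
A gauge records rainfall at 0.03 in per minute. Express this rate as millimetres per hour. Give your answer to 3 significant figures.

45.7 mm/hour

0.03 in/minute × 25.4 mm/in × 60 minute/hour = 45.7 mm/hour.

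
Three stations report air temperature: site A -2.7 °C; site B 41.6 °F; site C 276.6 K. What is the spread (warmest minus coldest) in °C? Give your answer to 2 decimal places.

8.03 °C

site B: 41.6 °F = 5.333 °C.
site C: 276.6 K = 3.450 °C.
Spread: 5.333 − (-2.700) = 8.033 °C.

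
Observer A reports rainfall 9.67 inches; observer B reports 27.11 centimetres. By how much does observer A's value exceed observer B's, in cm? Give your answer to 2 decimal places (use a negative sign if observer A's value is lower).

observer A: 9.67 in = 24.5618 cm.
Difference: 24.5618 − 27.1100 = -2.55 cm.

-2.55 cm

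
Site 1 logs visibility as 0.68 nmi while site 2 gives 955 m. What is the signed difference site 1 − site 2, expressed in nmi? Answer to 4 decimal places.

0.1643 nmi

site 2: 955 m = 0.515659 nmi.
Difference: 0.680000 − 0.515659 = 0.1643 nmi.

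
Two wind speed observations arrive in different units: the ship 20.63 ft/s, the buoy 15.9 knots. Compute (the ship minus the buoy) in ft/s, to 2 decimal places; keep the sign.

-6.21 ft/s

the buoy: 15.9 kt = 26.8362 ft/s.
Difference: 20.6300 − 26.8362 = -6.21 ft/s.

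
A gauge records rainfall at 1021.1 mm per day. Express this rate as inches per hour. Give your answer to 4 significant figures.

1021.1 mm/day × 0.0393701 in/mm × 0.0416667 day/hour = 1.675 in/hour.

1.675 in/hour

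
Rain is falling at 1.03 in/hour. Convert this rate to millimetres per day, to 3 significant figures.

1.03 in/hour × 25.4 mm/in × 24 hour/day = 628 mm/day.

628 mm/day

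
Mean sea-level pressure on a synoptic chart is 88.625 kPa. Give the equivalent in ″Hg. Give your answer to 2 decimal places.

26.17 inHg

1 kPa = 0.2953 inHg, so 88.625 × 0.2953 = 26.17 inHg.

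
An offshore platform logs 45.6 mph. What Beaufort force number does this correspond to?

Beaufort force 8

45.6 mph = 20.4 m/s, which is Beaufort 8 (gale, 17.2–20.7 m/s).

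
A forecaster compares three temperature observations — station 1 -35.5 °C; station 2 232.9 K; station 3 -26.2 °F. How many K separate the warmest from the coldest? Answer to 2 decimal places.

station 2: 232.9 K = -40.250 °C.
station 3: -26.2 °F = -32.333 °C.
Spread: (-32.333) − (-40.250) = 7.917 °C.

7.92 K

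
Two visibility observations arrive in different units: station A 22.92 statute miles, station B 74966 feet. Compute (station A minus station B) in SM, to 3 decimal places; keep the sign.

station B: 74966 ft = 14.19811 SM.
Difference: 22.92000 − 14.19811 = 8.722 SM.

8.722 SM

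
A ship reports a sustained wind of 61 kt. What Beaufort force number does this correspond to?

61 kt lies in the Beaufort 11 band (violent storm, 56–63 kt).

Beaufort force 11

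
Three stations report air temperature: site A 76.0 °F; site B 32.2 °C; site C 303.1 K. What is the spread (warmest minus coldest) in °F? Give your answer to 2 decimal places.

site A: 76.0 °F = 24.444 °C.
site C: 303.1 K = 29.950 °C.
Spread: 32.200 − 24.444 = 7.756 °C = 13.96 °F.

13.96 °F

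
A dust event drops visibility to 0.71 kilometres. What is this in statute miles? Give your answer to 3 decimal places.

1 km = 0.621371 SM, so 0.71 × 0.621371 = 0.441 SM.

0.441 SM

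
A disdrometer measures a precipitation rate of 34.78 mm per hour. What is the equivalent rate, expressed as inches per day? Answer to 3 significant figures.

32.9 in/day

34.78 mm/hour × 0.0393701 in/mm × 24 hour/day = 32.9 in/day.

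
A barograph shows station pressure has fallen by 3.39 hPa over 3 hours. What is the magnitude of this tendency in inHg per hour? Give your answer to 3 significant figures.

0.0334 inHg per hour

3.39 hPa / 3 h × 0.02953 inHg/hPa = 0.0334 inHg/h.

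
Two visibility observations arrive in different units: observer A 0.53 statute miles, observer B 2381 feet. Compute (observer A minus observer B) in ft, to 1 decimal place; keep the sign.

observer A: 0.53 SM = 2798.400 ft.
Difference: 2798.400 − 2381.000 = 417.4 ft.

417.4 ft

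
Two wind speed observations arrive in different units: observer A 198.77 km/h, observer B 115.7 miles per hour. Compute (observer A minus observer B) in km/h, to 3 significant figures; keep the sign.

observer B: 115.7 mph = 186.201 km/h.
Difference: 198.770 − 186.201 = 12.6 km/h.

12.6 km/h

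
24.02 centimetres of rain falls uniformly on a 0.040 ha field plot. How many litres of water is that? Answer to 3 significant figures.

96100 litres

Depth: 24.02 cm × 10 = 240.2 mm.
Area: 0.040 ha = 400 m².
1 mm over 1 m² is 1 L, so volume = 240.2 × 400 = 96080 L ≈ 96100 L.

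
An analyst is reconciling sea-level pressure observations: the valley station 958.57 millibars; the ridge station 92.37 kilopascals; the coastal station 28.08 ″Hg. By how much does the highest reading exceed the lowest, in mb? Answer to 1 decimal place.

the ridge station: 92.37 kPa = 923.700 mb.
the coastal station: 28.08 inHg = 950.898 mb.
Spread: 958.570 − 923.700 = 34.9 mb.

34.9 mb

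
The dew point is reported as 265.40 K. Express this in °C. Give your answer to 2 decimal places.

-7.75 °C

°C = 265.40 − 273.15 = -7.75 °C.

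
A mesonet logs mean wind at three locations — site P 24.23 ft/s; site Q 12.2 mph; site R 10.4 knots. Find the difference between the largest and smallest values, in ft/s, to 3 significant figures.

6.68 ft/s

site Q: 12.2 mph = 17.8933 ft/s.
site R: 10.4 kt = 17.5532 ft/s.
Spread: 24.2300 − 17.5532 = 6.68 ft/s.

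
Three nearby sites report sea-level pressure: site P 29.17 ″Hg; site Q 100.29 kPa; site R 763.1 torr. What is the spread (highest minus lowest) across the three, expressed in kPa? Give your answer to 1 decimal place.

3.0 kPa

site P: 29.17 inHg = 98.781 kPa.
site R: 763.1 mmHg = 101.738 kPa.
Spread: 101.738 − 98.781 = 3.0 kPa.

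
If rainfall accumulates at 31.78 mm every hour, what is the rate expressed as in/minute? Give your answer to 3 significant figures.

0.0209 in/minute

31.78 mm/hour × 0.0393701 in/mm × 0.0166667 hour/minute = 0.0209 in/minute.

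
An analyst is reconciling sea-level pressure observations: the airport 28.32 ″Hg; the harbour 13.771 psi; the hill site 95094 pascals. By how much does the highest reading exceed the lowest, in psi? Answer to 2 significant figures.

the airport: 28.32 inHg = 13.9095 psi.
the hill site: 95094 Pa = 13.7922 psi.
Spread: 13.9095 − 13.7710 = 0.14 psi.

0.14 psi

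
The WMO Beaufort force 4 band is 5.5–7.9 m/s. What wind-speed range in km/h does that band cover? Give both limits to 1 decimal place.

5.5–7.9 m/s × 3.6 = 19.8–28.4 km/h.

19.8 to 28.4 km/h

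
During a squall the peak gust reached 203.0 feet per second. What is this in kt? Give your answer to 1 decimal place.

1 ft/s = 0.592484 kt, so 203.0 × 0.592484 = 120.3 kt.

120.3 kt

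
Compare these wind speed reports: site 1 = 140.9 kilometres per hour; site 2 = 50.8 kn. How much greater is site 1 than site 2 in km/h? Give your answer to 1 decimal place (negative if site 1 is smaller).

site 2: 50.8 kt = 94.082 km/h.
Difference: 140.900 − 94.082 = 46.8 km/h.

46.8 km/h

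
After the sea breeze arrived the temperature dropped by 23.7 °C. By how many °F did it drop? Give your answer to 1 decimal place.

42.7 °F

A change of 1 °C equals a change of 1.8 °F: Δ°F = 23.7 × 1.8 = 42.7 °F.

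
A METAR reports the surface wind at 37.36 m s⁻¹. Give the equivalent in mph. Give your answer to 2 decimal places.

83.57 mph

1 m/s = 2.23694 mph, so 37.36 × 2.23694 = 83.57 mph.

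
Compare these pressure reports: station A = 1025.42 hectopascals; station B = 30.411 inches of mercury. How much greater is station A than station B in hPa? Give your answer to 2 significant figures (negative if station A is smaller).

-4.4 hPa

station B: 30.411 inHg = 1029.835 hPa.
Difference: 1025.420 − 1029.835 = -4.4 hPa.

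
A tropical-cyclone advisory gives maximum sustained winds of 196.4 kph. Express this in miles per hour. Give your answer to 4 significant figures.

122.0 mph

1 km/h = 0.621371 mph, so 196.4 × 0.621371 = 122.0 mph.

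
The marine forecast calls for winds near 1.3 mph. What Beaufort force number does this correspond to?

Beaufort force 1

1.3 mph = 0.6 m/s, which is Beaufort 1 (light air, 0.3–1.5 m/s).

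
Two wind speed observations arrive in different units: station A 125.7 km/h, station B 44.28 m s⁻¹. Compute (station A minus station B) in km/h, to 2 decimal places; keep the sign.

station B: 44.28 m/s = 159.4080 km/h.
Difference: 125.7000 − 159.4080 = -33.71 km/h.

-33.71 km/h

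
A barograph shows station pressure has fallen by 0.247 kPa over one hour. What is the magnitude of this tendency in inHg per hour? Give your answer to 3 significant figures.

0.0729 inHg per hour

0.247 kPa / 1 h × 0.2953 inHg/kPa = 0.0729 inHg/h.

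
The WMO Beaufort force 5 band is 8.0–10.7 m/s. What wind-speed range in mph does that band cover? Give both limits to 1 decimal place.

8.0–10.7 m/s × 2.237 = 17.9–23.9 mph.

17.9 to 23.9 mph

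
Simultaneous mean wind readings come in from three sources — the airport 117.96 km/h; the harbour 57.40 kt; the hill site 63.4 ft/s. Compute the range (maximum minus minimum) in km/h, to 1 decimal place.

48.4 km/h

the harbour: 57.40 kt = 106.305 km/h.
the hill site: 63.4 ft/s = 69.568 km/h.
Spread: 117.960 − 69.568 = 48.4 km/h.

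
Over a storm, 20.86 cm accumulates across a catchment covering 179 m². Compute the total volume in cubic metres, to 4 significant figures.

37.34 cubic metres

Depth: 20.86 cm × 10 = 208.6 mm.
1 mm over 1 m² is 1 L, so volume = 208.6 × 179 = 37339.4 L = 37.34 m³.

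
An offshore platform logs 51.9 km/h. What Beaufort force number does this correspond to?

Beaufort force 7

51.9 km/h = 14.4 m/s, which is Beaufort 7 (near gale, 13.9–17.1 m/s).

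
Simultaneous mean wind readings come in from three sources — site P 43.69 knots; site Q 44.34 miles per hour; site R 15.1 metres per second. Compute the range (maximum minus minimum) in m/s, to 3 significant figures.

site P: 43.69 kt = 22.4761 m/s.
site Q: 44.34 mph = 19.8218 m/s.
Spread: 22.4761 − 15.1000 = 7.38 m/s.

7.38 m/s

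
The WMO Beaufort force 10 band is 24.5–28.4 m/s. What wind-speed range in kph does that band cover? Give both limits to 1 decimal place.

88.2 to 102.2 km/h

24.5–28.4 m/s × 3.6 = 88.2–102.2 km/h.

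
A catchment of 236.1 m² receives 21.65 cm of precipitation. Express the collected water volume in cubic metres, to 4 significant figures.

51.12 cubic metres

Depth: 21.65 cm × 10 = 216.5 mm.
1 mm over 1 m² is 1 L, so volume = 216.5 × 236.1 = 51115.65 L = 51.12 m³.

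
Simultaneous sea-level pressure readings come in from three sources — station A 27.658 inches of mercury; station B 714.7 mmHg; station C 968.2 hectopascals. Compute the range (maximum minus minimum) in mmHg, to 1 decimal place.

23.7 mmHg

station A: 27.658 inHg = 702.513 mmHg.
station C: 968.2 hPa = 726.210 mmHg.
Spread: 726.210 − 702.513 = 23.7 mmHg.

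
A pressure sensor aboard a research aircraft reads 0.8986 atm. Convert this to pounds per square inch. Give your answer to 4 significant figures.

13.21 psi

1 atm = 14.6959 psi, so 0.8986 × 14.6959 = 13.21 psi.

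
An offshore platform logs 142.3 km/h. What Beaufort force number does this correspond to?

142.3 km/h = 39.5 m/s, which is Beaufort 12 (hurricane force, ≥32.7 m/s).

Beaufort force 12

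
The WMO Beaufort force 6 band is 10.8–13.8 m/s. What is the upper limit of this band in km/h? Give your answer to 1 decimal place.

49.7 km/h

10.8–13.8 m/s × 3.6 = 38.9–49.7 km/h.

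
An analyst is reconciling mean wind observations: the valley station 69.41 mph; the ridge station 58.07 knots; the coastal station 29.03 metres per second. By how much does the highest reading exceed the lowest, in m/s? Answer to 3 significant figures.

the valley station: 69.41 mph = 31.0290 m/s.
the ridge station: 58.07 kt = 29.8738 m/s.
Spread: 31.0290 − 29.0300 = 2.00 m/s.

2.00 m/s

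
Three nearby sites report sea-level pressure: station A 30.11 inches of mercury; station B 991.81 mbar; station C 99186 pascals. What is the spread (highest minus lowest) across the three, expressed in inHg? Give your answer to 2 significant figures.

station B: 991.81 mb = 29.2881 inHg.
station C: 99186 Pa = 29.2896 inHg.
Spread: 30.1100 − 29.2881 = 0.82 inHg.

0.82 inHg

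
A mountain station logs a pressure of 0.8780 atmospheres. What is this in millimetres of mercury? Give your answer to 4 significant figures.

667.3 mmHg

1 atm = 760 mmHg, so 0.8780 × 760 = 667.3 mmHg.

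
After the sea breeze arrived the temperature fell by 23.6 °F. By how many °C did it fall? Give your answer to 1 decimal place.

A change of 1 °C equals a change of 1.8 °F: Δ°C = 23.6 × 0.5556 = 13.1 °C.

13.1 °C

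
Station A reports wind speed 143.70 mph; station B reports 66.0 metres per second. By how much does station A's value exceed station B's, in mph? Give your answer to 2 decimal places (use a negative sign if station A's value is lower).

station B: 66.0 m/s = 147.6378 mph.
Difference: 143.7000 − 147.6378 = -3.94 mph.

-3.94 mph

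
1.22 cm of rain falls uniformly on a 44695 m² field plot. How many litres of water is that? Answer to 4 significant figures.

Depth: 1.22 cm × 10 = 12.2 mm.
1 mm over 1 m² is 1 L, so volume = 12.2 × 44695 = 545279 L ≈ 545300 L.

545300 litres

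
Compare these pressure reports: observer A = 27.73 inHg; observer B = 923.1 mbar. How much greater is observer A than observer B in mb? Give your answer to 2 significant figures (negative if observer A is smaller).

16 mb

observer A: 27.73 inHg = 939.05 mb.
Difference: 939.05 − 923.10 = 16 mb.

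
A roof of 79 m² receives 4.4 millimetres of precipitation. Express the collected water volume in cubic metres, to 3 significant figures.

1 mm over 1 m² is 1 L, so volume = 4.4 × 79 = 347.6 L = 0.348 m³.

0.348 cubic metres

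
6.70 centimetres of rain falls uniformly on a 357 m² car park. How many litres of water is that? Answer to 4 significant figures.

Depth: 6.70 cm × 10 = 67 mm.
1 mm over 1 m² is 1 L, so volume = 67 × 357 = 23919 L ≈ 23920 L.

23920 litres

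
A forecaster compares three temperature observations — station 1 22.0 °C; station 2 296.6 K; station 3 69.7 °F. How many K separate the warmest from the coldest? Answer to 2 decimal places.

station 2: 296.6 K = 23.450 °C.
station 3: 69.7 °F = 20.944 °C.
Spread: 23.450 − 20.944 = 2.506 °C.

2.51 K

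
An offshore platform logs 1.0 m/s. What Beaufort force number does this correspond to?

Beaufort force 1

1.0 m/s lies in the Beaufort 1 band (light air, 0.3–1.5 m/s).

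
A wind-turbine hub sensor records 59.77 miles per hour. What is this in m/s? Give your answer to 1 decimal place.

26.7 m/s

1 mph = 0.44704 m/s, so 59.77 × 0.44704 = 26.7 m/s.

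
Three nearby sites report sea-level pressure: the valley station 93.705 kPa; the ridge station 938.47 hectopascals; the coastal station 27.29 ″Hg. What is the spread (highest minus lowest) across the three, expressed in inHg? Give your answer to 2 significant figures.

the valley station: 93.705 kPa = 27.6711 inHg.
the ridge station: 938.47 hPa = 27.7130 inHg.
Spread: 27.7130 − 27.2900 = 0.42 inHg.

0.42 inHg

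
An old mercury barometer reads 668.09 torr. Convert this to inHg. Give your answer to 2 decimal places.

1 mmHg = 0.0393701 inHg, so 668.09 × 0.0393701 = 26.30 inHg.

26.30 inHg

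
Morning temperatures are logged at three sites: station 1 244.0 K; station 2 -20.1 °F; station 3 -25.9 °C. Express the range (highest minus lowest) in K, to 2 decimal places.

3.25 K

station 1: 244.0 K = -29.150 °C.
station 2: -20.1 °F = -28.944 °C.
Spread: (-25.900) − (-29.150) = 3.250 °C.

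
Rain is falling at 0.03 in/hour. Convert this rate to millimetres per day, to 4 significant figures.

0.03 in/hour × 25.4 mm/in × 24 hour/day = 18.29 mm/day.

18.29 mm/day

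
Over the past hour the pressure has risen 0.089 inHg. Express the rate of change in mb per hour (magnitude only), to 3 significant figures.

3.01 mb per hour

0.089 inHg / 1 h × 33.8639 mb/inHg = 3.01 mb/h.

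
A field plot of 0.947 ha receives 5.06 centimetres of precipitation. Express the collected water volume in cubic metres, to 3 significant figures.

479 cubic metres

Depth: 5.06 cm × 10 = 50.6 mm.
Area: 0.947 ha = 9470 m².
1 mm over 1 m² is 1 L, so volume = 50.6 × 9470 = 479182 L = 479 m³.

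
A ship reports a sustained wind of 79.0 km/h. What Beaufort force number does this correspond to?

79.0 km/h = 21.9 m/s, which is Beaufort 9 (strong gale, 20.8–24.4 m/s).

Beaufort force 9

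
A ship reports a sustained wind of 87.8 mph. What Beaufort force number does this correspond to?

Beaufort force 12

87.8 mph = 39.3 m/s, which is Beaufort 12 (hurricane force, ≥32.7 m/s).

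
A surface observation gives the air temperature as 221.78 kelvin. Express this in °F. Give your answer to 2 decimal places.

First to °C: -51.37 °C.
Then to °F: -60.47 °F.

-60.47 °F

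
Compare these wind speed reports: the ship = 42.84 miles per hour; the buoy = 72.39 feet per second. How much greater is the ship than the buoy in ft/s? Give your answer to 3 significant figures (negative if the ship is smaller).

-9.56 ft/s

the ship: 42.84 mph = 62.8320 ft/s.
Difference: 62.8320 − 72.3900 = -9.56 ft/s.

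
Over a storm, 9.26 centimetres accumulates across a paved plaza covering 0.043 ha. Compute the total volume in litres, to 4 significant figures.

39820 litres

Depth: 9.26 cm × 10 = 92.6 mm.
Area: 0.043 ha = 430 m².
1 mm over 1 m² is 1 L, so volume = 92.6 × 430 = 39818 L ≈ 39820 L.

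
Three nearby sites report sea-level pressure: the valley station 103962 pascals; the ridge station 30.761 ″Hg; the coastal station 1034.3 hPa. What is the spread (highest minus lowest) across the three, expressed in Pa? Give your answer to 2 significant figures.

740 Pa

the ridge station: 30.761 inHg = 104168.71 Pa.
the coastal station: 1034.3 hPa = 103430.00 Pa.
Spread: 104168.71 − 103430.00 = 740 Pa.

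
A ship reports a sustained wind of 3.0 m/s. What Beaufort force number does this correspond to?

3.0 m/s lies in the Beaufort 2 band (light breeze, 1.6–3.3 m/s).

Beaufort force 2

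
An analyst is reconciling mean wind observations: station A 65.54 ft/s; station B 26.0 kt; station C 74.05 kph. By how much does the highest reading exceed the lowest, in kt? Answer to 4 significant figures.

13.98 kt

station A: 65.54 ft/s = 38.8314 kt.
station C: 74.05 km/h = 39.9838 kt.
Spread: 39.9838 − 26.0000 = 13.98 kt.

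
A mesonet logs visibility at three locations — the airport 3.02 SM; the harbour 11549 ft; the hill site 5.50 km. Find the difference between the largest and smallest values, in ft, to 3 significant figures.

the airport: 3.02 SM = 15945.60 ft.
the hill site: 5.50 km = 18044.62 ft.
Spread: 18044.62 − 11549.00 = 6500 ft.

6500 ft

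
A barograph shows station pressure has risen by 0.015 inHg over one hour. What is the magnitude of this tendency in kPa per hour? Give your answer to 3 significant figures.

0.0508 kPa per hour

0.015 inHg / 1 h × 3.38639 kPa/inHg = 0.0508 kPa/h.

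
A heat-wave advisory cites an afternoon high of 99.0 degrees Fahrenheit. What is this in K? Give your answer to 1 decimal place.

First to °C: 37.22 °C.
Then to K: 310.4 K.

310.4 K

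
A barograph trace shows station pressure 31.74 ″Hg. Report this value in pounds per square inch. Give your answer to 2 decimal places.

1 inHg = 0.491154 psi, so 31.74 × 0.491154 = 15.59 psi.

15.59 psi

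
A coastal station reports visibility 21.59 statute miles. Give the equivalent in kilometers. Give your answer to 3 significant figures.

34.7 km

1 SM = 1.60934 km, so 21.59 × 1.60934 = 34.7 km.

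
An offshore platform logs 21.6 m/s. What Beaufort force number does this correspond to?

21.6 m/s lies in the Beaufort 9 band (strong gale, 20.8–24.4 m/s).

Beaufort force 9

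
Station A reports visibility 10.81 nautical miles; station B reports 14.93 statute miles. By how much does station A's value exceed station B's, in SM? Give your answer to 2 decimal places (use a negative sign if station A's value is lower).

-2.49 SM

station A: 10.81 nmi = 12.4399 SM.
Difference: 12.4399 − 14.9300 = -2.49 SM.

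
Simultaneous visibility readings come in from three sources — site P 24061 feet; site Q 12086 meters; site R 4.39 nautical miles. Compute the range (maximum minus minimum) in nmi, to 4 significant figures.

site P: 24061 ft = 3.95993 nmi.
site Q: 12086 m = 6.52592 nmi.
Spread: 6.52592 − 3.95993 = 2.566 nmi.

2.566 nmi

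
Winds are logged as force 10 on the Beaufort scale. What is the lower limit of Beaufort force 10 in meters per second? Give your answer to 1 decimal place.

Beaufort 10 (storm) spans 24.5–28.4 m/s.

24.5 m/s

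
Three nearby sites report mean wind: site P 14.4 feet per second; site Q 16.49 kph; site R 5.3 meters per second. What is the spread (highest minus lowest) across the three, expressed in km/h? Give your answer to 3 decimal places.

site P: 14.4 ft/s = 15.80083 km/h.
site R: 5.3 m/s = 19.08000 km/h.
Spread: 19.08000 − 15.80083 = 3.279 km/h.

3.279 km/h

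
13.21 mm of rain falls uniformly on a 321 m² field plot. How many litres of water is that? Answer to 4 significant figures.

1 mm over 1 m² is 1 L, so volume = 13.21 × 321 = 4240.41 L ≈ 4240 L.

4240 litres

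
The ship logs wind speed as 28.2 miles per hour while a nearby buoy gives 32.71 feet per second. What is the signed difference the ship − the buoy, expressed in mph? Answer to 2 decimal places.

5.90 mph

the buoy: 32.71 ft/s = 22.3023 mph.
Difference: 28.2000 − 22.3023 = 5.90 mph.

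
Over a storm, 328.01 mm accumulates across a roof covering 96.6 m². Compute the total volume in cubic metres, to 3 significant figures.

1 mm over 1 m² is 1 L, so volume = 328.01 × 96.6 = 31685.766 L = 31.7 m³.

31.7 cubic metres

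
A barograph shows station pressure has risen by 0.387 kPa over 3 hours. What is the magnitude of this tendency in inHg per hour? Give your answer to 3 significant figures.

0.387 kPa / 3 h × 0.2953 inHg/kPa = 0.0381 inHg/h.

0.0381 inHg per hour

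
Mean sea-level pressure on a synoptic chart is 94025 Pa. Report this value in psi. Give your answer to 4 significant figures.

1 Pa = 0.000145038 psi, so 94025 × 0.000145038 = 13.64 psi.

13.64 psi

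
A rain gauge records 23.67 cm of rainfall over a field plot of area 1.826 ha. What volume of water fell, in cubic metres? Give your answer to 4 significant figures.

Depth: 23.67 cm × 10 = 236.7 mm.
Area: 1.826 ha = 18260 m².
1 mm over 1 m² is 1 L, so volume = 236.7 × 18260 = 4322142 L = 4322 m³.

4322 cubic metres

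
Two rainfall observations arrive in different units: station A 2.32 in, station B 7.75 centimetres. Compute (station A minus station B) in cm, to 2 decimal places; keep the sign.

station A: 2.32 in = 5.8928 cm.
Difference: 5.8928 − 7.7500 = -1.86 cm.

-1.86 cm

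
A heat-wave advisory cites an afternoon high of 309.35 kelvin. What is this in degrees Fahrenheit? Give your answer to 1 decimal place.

97.2 °F

First to °C: 36.20 °C.
Then to °F: 97.2 °F.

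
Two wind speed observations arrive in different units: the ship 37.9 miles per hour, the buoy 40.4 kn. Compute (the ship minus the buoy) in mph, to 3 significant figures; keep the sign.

-8.59 mph

the buoy: 40.4 kt = 46.4915 mph.
Difference: 37.9000 − 46.4915 = -8.59 mph.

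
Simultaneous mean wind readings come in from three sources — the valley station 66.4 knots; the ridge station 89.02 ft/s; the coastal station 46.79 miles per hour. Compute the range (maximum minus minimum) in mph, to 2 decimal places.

29.62 mph

the valley station: 66.4 kt = 76.4118 mph.
the ridge station: 89.02 ft/s = 60.6955 mph.
Spread: 76.4118 − 46.7900 = 29.62 mph.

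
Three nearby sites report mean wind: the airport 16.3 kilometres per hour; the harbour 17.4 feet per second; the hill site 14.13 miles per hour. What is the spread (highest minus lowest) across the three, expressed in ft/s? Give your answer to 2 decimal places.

the airport: 16.3 km/h = 14.8549 ft/s.
the hill site: 14.13 mph = 20.7240 ft/s.
Spread: 20.7240 − 14.8549 = 5.87 ft/s.

5.87 ft/s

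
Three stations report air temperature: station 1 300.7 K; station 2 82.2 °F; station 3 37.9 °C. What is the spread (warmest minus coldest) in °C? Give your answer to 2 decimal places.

station 1: 300.7 K = 27.550 °C.
station 2: 82.2 °F = 27.889 °C.
Spread: 37.900 − 27.550 = 10.350 °C.

10.35 °C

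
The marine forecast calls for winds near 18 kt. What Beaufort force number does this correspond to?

Beaufort force 5

18 kt lies in the Beaufort 5 band (fresh breeze, 17–21 kt).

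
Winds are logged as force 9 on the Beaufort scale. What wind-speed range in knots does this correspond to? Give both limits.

Beaufort 9 (strong gale) spans 41–47 knots.

41 to 47 kt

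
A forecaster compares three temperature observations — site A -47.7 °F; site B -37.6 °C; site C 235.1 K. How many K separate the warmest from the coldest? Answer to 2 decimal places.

site A: -47.7 °F = -44.278 °C.
site C: 235.1 K = -38.050 °C.
Spread: (-37.600) − (-44.278) = 6.678 °C.

6.68 K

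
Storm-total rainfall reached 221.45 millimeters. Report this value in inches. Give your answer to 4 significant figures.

8.719 in

1 mm = 0.0393701 in, so 221.45 × 0.0393701 = 8.719 in.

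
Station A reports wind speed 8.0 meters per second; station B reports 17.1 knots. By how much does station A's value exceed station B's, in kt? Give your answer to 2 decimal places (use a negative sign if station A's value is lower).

station A: 8.0 m/s = 15.5508 kt.
Difference: 15.5508 − 17.1000 = -1.55 kt.

-1.55 kt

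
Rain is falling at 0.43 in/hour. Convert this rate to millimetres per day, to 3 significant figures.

262 mm/day

0.43 in/hour × 25.4 mm/in × 24 hour/day = 262 mm/day.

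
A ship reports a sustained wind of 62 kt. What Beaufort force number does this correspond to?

Beaufort force 11

62 kt lies in the Beaufort 11 band (violent storm, 56–63 kt).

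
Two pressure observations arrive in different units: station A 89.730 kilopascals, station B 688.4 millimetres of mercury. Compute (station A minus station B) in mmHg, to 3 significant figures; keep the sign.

-15.4 mmHg

station A: 89.730 kPa = 673.030 mmHg.
Difference: 673.030 − 688.400 = -15.4 mmHg.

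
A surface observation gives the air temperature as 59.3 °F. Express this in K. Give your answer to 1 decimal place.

288.3 K

First to °C: 15.17 °C.
Then to K: 288.3 K.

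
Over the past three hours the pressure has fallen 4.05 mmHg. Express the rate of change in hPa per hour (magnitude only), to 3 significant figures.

1.80 hPa per hour

4.05 mmHg / 3 h × 1.33322 hPa/mmHg = 1.80 hPa/h.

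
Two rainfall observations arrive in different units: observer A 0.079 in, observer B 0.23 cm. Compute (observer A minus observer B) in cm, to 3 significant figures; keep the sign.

-0.0293 cm

observer A: 0.079 in = 0.200660 cm.
Difference: 0.200660 − 0.230000 = -0.0293 cm.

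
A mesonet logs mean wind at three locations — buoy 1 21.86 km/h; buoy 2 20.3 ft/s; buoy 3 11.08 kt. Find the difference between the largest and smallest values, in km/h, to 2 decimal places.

buoy 2: 20.3 ft/s = 22.2748 km/h.
buoy 3: 11.08 kt = 20.5202 km/h.
Spread: 22.2748 − 20.5202 = 1.75 km/h.

1.75 km/h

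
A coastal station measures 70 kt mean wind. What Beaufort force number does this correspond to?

70 kt lies in the Beaufort 12 band (hurricane force, ≥64 kt).

Beaufort force 12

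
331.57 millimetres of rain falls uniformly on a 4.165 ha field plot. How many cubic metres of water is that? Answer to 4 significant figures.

Area: 4.165 ha = 41650 m².
1 mm over 1 m² is 1 L, so volume = 331.57 × 41650 = 13809890 L = 13810 m³.

13810 cubic metres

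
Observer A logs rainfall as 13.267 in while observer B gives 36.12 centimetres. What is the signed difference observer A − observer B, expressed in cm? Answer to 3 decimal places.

-2.422 cm

observer A: 13.267 in = 33.69818 cm.
Difference: 33.69818 − 36.12000 = -2.422 cm.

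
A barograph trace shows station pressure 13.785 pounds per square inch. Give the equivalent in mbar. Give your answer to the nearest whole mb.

1 psi = 68.9476 mb, so 13.785 × 68.9476 = 950 mb.

950 mb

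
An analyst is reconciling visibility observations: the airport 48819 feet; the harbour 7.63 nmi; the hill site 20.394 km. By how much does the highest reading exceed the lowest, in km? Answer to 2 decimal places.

6.26 km

the airport: 48819 ft = 14.8800 km.
the harbour: 7.63 nmi = 14.1308 km.
Spread: 20.3940 − 14.1308 = 6.26 km.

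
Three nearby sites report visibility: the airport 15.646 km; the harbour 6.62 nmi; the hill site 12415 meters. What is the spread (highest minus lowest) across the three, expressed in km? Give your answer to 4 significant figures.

the harbour: 6.62 nmi = 12.26024 km.
the hill site: 12415 m = 12.41500 km.
Spread: 15.64600 − 12.26024 = 3.386 km.

3.386 km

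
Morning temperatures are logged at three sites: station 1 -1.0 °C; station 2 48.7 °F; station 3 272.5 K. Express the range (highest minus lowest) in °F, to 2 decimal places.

18.50 °F

station 2: 48.7 °F = 9.278 °C.
station 3: 272.5 K = -0.650 °C.
Spread: 9.278 − (-1.000) = 10.278 °C = 18.50 °F.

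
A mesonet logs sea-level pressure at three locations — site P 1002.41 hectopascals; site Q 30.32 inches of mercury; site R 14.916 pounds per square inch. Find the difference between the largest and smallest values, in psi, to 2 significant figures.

0.38 psi

site P: 1002.41 hPa = 14.5387 psi.
site Q: 30.32 inHg = 14.8918 psi.
Spread: 14.9160 − 14.5387 = 0.38 psi.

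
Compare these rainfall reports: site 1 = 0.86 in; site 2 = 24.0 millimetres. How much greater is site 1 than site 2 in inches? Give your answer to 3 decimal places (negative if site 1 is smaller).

-0.085 in

site 2: 24.0 mm = 0.94488 in.
Difference: 0.86000 − 0.94488 = -0.085 in.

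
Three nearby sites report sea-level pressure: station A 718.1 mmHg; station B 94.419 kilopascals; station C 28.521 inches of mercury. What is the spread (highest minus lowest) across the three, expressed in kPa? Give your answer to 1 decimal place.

station A: 718.1 mmHg = 95.739 kPa.
station C: 28.521 inHg = 96.583 kPa.
Spread: 96.583 − 94.419 = 2.2 kPa.

2.2 kPa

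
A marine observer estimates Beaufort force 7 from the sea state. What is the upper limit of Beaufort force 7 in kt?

33 kt

Beaufort 7 (near gale) spans 28–33 knots.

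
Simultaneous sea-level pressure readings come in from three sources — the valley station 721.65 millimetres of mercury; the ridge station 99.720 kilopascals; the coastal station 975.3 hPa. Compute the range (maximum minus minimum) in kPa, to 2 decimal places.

the valley station: 721.65 mmHg = 96.2121 kPa.
the coastal station: 975.3 hPa = 97.5300 kPa.
Spread: 99.7200 − 96.2121 = 3.51 kPa.

3.51 kPa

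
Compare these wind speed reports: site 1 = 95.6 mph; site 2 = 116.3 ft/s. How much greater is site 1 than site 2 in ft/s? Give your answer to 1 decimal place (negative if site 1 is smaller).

site 1: 95.6 mph = 140.213 ft/s.
Difference: 140.213 − 116.300 = 23.9 ft/s.

23.9 ft/s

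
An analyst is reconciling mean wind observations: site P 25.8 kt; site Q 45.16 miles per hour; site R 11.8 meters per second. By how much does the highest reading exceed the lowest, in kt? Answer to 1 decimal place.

16.3 kt

site Q: 45.16 mph = 39.243 kt.
site R: 11.8 m/s = 22.937 kt.
Spread: 39.243 − 22.937 = 16.3 kt.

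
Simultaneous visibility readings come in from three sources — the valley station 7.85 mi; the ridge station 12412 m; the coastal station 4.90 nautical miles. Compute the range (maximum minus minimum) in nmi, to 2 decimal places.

1.92 nmi

the valley station: 7.85 SM = 6.8215 nmi.
the ridge station: 12412 m = 6.7019 nmi.
Spread: 6.8215 − 4.9000 = 1.92 nmi.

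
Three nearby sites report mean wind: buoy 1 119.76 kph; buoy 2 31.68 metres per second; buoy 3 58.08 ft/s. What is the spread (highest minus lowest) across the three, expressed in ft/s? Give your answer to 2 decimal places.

buoy 1: 119.76 km/h = 109.1426 ft/s.
buoy 2: 31.68 m/s = 103.9370 ft/s.
Spread: 109.1426 − 58.0800 = 51.06 ft/s.

51.06 ft/s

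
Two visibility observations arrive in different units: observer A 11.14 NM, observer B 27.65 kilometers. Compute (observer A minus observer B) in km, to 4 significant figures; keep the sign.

observer A: 11.14 nmi = 20.63128 km.
Difference: 20.63128 − 27.65000 = -7.019 km.

-7.019 km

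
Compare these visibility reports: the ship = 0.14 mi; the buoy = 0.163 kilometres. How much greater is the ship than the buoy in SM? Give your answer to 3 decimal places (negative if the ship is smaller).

the buoy: 0.163 km = 0.10128 SM.
Difference: 0.14000 − 0.10128 = 0.039 SM.

0.039 SM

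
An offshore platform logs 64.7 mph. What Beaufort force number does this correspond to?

64.7 mph = 28.9 m/s, which is Beaufort 11 (violent storm, 28.5–32.6 m/s).

Beaufort force 11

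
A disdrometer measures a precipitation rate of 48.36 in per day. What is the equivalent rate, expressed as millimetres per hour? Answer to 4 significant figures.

51.18 mm/hour

48.36 in/day × 25.4 mm/in × 0.0416667 day/hour = 51.18 mm/hour.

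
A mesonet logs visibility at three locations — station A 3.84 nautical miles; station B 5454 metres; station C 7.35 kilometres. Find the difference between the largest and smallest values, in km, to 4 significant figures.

station A: 3.84 nmi = 7.11168 km.
station B: 5454 m = 5.45400 km.
Spread: 7.35000 − 5.45400 = 1.896 km.

1.896 km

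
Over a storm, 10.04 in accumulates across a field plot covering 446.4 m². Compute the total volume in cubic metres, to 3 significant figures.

Depth: 10.04 in × 25.4 = 255.016 mm.
1 mm over 1 m² is 1 L, so volume = 255.016 × 446.4 = 113839.14 L = 114 m³.

114 cubic metres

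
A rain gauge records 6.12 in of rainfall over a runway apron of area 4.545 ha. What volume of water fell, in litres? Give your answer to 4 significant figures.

Depth: 6.12 in × 25.4 = 155.448 mm.
Area: 4.545 ha = 45450 m².
1 mm over 1 m² is 1 L, so volume = 155.448 × 45450 = 7065111.6 L ≈ 7065000 L.

7065000 litres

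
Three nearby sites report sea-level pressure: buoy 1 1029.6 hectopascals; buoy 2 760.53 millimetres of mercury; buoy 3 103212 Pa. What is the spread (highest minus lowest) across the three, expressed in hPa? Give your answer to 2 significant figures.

buoy 2: 760.53 mmHg = 1013.96 hPa.
buoy 3: 103212 Pa = 1032.12 hPa.
Spread: 1032.12 − 1013.96 = 18 hPa.

18 hPa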